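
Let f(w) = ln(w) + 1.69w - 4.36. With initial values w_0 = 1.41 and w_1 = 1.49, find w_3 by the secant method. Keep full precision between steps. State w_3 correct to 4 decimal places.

f(w_0) = -1.633510, f(w_1) = -1.443124
w_2 = 1.490000 - (-1.443124)·(1.490000 - 1.410000)/(-1.443124 - (-1.633510)) = 2.096398; f(w_2) = -0.076867
w_3 = 2.096398 - (-0.076867)·(2.096398 - 1.490000)/(-0.076867 - (-1.443124)) = 2.130514; f(w_3) = -0.003067

2.1305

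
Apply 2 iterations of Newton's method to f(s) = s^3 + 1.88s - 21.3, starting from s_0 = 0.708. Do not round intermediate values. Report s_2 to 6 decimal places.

f'(s) = 3s^2 + 1.88
s_0 = 0.708000: f = -19.614065, f' = 3.383792 → s_1 = 0.708000 - (-19.614065)/(3.383792) = 6.504475
s_1 = 6.504475: f = 266.120985, f' = 128.804578 → s_2 = 6.504475 - (266.120985)/(128.804578) = 4.438392

4.438392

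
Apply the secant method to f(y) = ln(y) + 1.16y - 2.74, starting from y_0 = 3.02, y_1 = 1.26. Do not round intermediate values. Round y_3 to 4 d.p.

1.8408

f(y_0) = 1.868457, f(y_1) = -1.047288
y_2 = 1.260000 - (-1.047288)·(1.260000 - 3.020000)/(-1.047288 - (1.868457)) = 1.892163; f(y_2) = 0.092630
y_3 = 1.892163 - (0.092630)·(1.892163 - 1.260000)/(0.092630 - (-1.047288)) = 1.840793; f(y_3) = 0.005517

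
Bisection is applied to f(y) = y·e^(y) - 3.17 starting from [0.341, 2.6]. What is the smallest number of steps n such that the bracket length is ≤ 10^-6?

22

Initial width b − a = 2.6 − 0.341 = 2.259000.
After n steps the width is (b−a)/2^n; need (b−a)/2^n ≤ 10^-6.
So n ≥ log₂(2.259000/10^-6) = log₂(2259000.0000) ≈ 21.1073.
Hence n = 22.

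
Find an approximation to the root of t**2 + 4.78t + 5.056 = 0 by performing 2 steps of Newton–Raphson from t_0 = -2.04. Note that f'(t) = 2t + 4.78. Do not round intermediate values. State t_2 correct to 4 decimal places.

t_0 = -2.040000: f = -0.533600, f' = 0.700000 → t_1 = -2.040000 - (-0.533600)/(0.700000) = -1.277714
t_1 = -1.277714: f = 0.581080, f' = 2.224571 → t_2 = -1.277714 - (0.581080)/(2.224571) = -1.538924

-1.5389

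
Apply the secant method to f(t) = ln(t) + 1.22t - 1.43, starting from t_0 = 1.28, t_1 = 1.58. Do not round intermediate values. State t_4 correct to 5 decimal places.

1.09657

f(t_0) = 0.378460, f(t_1) = 0.955025
t_2 = 1.580000 - (0.955025)·(1.580000 - 1.280000)/(0.955025 - (0.378460)) = 1.083078; f(t_2) = -0.028837
t_3 = 1.083078 - (-0.028837)·(1.083078 - 1.580000)/(-0.028837 - (0.955025)) = 1.097643; f(t_3) = 0.002290
t_4 = 1.097643 - (0.002290)·(1.097643 - 1.083078)/(0.002290 - (-0.028837)) = 1.096572; f(t_4) = 0.000006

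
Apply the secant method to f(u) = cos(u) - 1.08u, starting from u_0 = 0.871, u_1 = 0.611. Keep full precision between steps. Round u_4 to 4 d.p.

f(u_0) = -0.296618, f(u_1) = 0.159195
u_2 = 0.611000 - (0.159195)·(0.611000 - 0.871000)/(0.159195 - (-0.296618)) = 0.701806; f(u_2) = 0.005727
u_3 = 0.701806 - (0.005727)·(0.701806 - 0.611000)/(0.005727 - (0.159195)) = 0.705195; f(u_3) = -0.000125
u_4 = 0.705195 - (-0.000125)·(0.705195 - 0.701806)/(-0.000125 - (0.005727)) = 0.705122; f(u_4) = 0.000000

0.7051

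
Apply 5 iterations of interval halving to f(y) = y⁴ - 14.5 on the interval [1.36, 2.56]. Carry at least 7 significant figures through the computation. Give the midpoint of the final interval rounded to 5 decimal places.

1.94125

f(1.360000) = -11.078980, f(2.560000) = 28.449673 (opposite signs)
step 1: m = 1.960000, f(m) = 0.257891 > 0 → root in [1.360000, 1.960000]
step 2: m = 1.660000, f(m) = -6.906669 < 0 → root in [1.660000, 1.960000]
step 3: m = 1.810000, f(m) = -3.767169 < 0 → root in [1.810000, 1.960000]
step 4: m = 1.885000, f(m) = -1.874592 < 0 → root in [1.885000, 1.960000]
step 5: m = 1.922500, f(m) = -0.839538 < 0 → root in [1.922500, 1.960000]
Midpoint of [1.922500, 1.960000] = 1.941250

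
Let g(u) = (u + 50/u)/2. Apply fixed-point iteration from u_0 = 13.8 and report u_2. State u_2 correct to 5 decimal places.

7.22554

u_1 = g(13.800000) = 8.711594
u_2 = g(8.711594) = 7.225536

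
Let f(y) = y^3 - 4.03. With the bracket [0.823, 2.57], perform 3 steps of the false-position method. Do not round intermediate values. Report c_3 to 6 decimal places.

1.507121

f(0.823000) = -3.472558, f(2.570000) = 12.944593
step 1: c = 1.192526, f(c) = -2.334088 < 0 → new bracket [1.192526, 2.570000]
step 2: c = 1.402959, f(c) = -1.268563 < 0 → new bracket [1.402959, 2.570000]
step 3: c = 1.507121, f(c) = -0.606706 < 0 → new bracket [1.507121, 2.570000]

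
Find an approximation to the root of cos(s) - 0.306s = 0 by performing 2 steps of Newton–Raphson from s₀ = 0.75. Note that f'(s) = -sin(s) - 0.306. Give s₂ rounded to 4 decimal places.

1.1966

s_0 = 0.750000: f = 0.502189, f' = -0.987639 → s_1 = 0.750000 - (0.502189)/(-0.987639) = 1.258474
s_1 = 1.258474: f = -0.077824, f' = -1.257623 → s_2 = 1.258474 - (-0.077824)/(-1.257623) = 1.196592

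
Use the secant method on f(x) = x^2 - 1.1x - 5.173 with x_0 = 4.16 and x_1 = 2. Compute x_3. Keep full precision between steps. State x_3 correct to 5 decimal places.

2.94572

Secant update: x_(k+1) = x_k − f(x_k)·(x_k − x_(k-1))/(f(x_k) − f(x_(k-1))).
f(x_0) = 7.556600, f(x_1) = -3.373000
x_2 = 2.000000 - (-3.373000)·(2.000000 - 4.160000)/(-3.373000 - (7.556600)) = 2.666601; f(x_2) = -0.995501
x_3 = 2.666601 - (-0.995501)·(2.666601 - 2.000000)/(-0.995501 - (-3.373000)) = 2.945718; f(x_3) = 0.263967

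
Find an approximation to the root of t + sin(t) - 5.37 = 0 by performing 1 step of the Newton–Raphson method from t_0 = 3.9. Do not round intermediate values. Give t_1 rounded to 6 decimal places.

11.773114

Newton update: t ← t − f(t)/f'(t).
f'(t) = 1 + cos(t)
t_0 = 3.900000: f = -2.157766, f' = 0.274068 → t_1 = 3.900000 - (-2.157766)/(0.274068) = 11.773114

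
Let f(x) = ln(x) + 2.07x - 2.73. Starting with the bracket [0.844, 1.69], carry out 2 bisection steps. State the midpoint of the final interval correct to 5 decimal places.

1.16125

f(0.844000) = -1.152523, f(1.690000) = 1.293029 (opposite signs)
step 1: m = 1.267000, f(m) = 0.129342 > 0 → root in [0.844000, 1.267000]
step 2: m = 1.055500, f(m) = -0.491100 < 0 → root in [1.055500, 1.267000]
Midpoint of [1.055500, 1.267000] = 1.161250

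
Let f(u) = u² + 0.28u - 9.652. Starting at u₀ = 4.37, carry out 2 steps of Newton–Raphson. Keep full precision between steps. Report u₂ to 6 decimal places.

Newton update: u ← u − f(u)/f'(u).
f'(u) = 2u + 0.28
u_0 = 4.370000: f = 10.668500, f' = 9.020000 → u_1 = 4.370000 - (10.668500)/(9.020000) = 3.187239
u_1 = 3.187239: f = 1.398922, f' = 6.654479 → u_2 = 3.187239 - (1.398922)/(6.654479) = 2.977017

2.977017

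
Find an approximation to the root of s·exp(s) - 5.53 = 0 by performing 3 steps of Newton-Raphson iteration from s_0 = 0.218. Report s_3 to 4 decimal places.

f'(s) = (s + 1)·exp(s)
s_0 = 0.218000: f = -5.258898, f' = 1.514689 → s_1 = 0.218000 - (-5.258898)/(1.514689) = 3.689932
s_1 = 3.689932: f = 142.222794, f' = 187.794935 → s_2 = 3.689932 - (142.222794)/(187.794935) = 2.932602
s_2 = 2.932602: f = 49.533786, f' = 73.840211 → s_3 = 2.932602 - (49.533786)/(73.840211) = 2.261778

2.2618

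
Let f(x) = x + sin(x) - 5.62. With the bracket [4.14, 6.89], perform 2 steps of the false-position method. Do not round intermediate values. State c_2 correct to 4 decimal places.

5.9412

f(4.140000) = -2.320609, f(6.890000) = 1.840254
step 1: c = 5.673738, f(c) = -0.518676 < 0 → new bracket [5.673738, 6.890000]
step 2: c = 5.941167, f(c) = -0.014222 < 0 → new bracket [5.941167, 6.890000]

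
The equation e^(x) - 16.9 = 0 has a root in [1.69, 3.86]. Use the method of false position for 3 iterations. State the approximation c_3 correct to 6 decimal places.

2.718234

f(1.690000) = -11.480519, f(3.860000) = 30.565351
step 1: c = 2.282513, f(c) = -7.098719 < 0 → new bracket [2.282513, 3.860000]
step 2: c = 2.579829, f(c) = -3.705116 < 0 → new bracket [2.579829, 3.860000]
step 3: c = 2.718234, f(c) = -1.746470 < 0 → new bracket [2.718234, 3.860000]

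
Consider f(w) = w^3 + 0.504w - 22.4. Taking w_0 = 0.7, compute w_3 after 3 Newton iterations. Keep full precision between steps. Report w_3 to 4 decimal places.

f'(w) = 3w^2 + 0.504
w_0 = 0.700000: f = -21.704200, f' = 1.974000 → w_1 = 0.700000 - (-21.704200)/(1.974000) = 11.695035
w_1 = 11.695035: f = 1583.069376, f' = 410.825563 → w_2 = 11.695035 - (1583.069376)/(410.825563) = 7.841650
w_2 = 7.841650: f = 463.746759, f' = 184.978410 → w_3 = 7.841650 - (463.746759)/(184.978410) = 5.334618

5.3346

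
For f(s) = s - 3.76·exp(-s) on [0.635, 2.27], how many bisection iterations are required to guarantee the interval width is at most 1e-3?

Initial width b − a = 2.27 − 0.635 = 1.635000.
After n steps the width is (b−a)/2^n; need (b−a)/2^n ≤ 1e-3.
So n ≥ log₂(1.635000/1e-3) = log₂(1635.0000) ≈ 10.6751.
Hence n = 11.

11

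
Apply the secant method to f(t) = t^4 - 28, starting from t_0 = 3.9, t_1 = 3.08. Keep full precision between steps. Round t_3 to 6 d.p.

f(t_0) = 203.344100, f(t_1) = 61.991785
t_2 = 3.080000 - (61.991785)·(3.080000 - 3.900000)/(61.991785 - (203.344100)) = 2.720379; f(t_2) = 26.766835
t_3 = 2.720379 - (26.766835)·(2.720379 - 3.080000)/(26.766835 - (61.991785)) = 2.447109; f(t_3) = 7.860254

2.447109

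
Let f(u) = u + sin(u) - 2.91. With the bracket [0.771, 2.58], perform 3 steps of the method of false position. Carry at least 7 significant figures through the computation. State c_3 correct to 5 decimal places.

2.11127

False-position update: c = (a·f(b) − b·f(a))/(f(b) − f(a)); replace the endpoint whose sign matches f(c).
f(0.771000) = -1.442147, f(2.580000) = 0.202535
step 1: c = 2.357230, f(c) = 0.153604 > 0 → new bracket [0.771000, 2.357230]
step 2: c = 2.204542, f(c) = 0.100357 > 0 → new bracket [0.771000, 2.204542]
step 3: c = 2.111274, f(c) = 0.058737 > 0 → new bracket [0.771000, 2.111274]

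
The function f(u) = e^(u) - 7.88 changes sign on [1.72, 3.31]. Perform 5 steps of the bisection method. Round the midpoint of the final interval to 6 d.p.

2.042969

f(1.720000) = -2.295472, f(3.310000) = 19.505125 (opposite signs)
step 1: m = 2.515000, f(m) = 4.486609 > 0 → root in [1.720000, 2.515000]
step 2: m = 2.117500, f(m) = 0.430336 > 0 → root in [1.720000, 2.117500]
step 3: m = 1.918750, f(m) = -1.067562 < 0 → root in [1.918750, 2.117500]
step 4: m = 2.018125, f(m) = -0.355796 < 0 → root in [2.018125, 2.117500]
step 5: m = 2.067813, f(m) = 0.027507 > 0 → root in [2.018125, 2.067813]
Midpoint of [2.018125, 2.067813] = 2.042969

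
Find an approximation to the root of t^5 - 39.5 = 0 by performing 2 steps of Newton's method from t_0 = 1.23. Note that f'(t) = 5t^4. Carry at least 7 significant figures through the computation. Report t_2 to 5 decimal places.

t_0 = 1.230000: f = -36.684694, f' = 11.444332 → t_1 = 1.230000 - (-36.684694)/(11.444332) = 4.435490
t_1 = 4.435490: f = 1677.254220, f' = 1935.247448 → t_2 = 4.435490 - (1677.254220)/(1935.247448) = 3.568803

3.56880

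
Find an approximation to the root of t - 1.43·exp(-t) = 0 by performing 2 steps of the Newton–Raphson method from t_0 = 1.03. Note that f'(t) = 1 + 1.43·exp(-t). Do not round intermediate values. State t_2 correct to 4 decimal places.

Newton update: t ← t − f(t)/f'(t).
t_0 = 1.030000: f = 0.519480, f' = 1.510520 → t_1 = 1.030000 - (0.519480)/(1.510520) = 0.686092
t_1 = 0.686092: f = -0.033970, f' = 1.720062 → t_2 = 0.686092 - (-0.033970)/(1.720062) = 0.705841

0.7058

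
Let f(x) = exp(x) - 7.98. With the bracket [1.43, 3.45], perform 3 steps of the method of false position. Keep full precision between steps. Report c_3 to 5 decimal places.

f(1.430000) = -3.801301, f(3.450000) = 23.520392
step 1: c = 1.711045, f(c) = -2.445257 < 0 → new bracket [1.711045, 3.450000]
step 2: c = 1.874807, f(c) = -1.460437 < 0 → new bracket [1.874807, 3.450000]
step 3: c = 1.966897, f(c) = -0.831542 < 0 → new bracket [1.966897, 3.450000]

1.96690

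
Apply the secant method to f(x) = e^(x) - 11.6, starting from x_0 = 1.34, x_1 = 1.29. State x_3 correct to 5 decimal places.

f(x_0) = -7.780956, f(x_1) = -7.967213
x_2 = 1.290000 - (-7.967213)·(1.290000 - 1.340000)/(-7.967213 - (-7.780956)) = 3.428769; f(x_2) = 19.238671
x_3 = 3.428769 - (19.238671)·(3.428769 - 1.290000)/(19.238671 - (-7.967213)) = 1.916336; f(x_3) = -4.803986

1.91634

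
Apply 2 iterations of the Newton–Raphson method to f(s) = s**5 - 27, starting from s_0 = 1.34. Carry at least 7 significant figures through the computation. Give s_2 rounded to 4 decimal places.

f'(s) = 5s**4
s_0 = 1.340000: f = -22.679600, f' = 16.120897 → s_1 = 1.340000 - (-22.679600)/(16.120897) = 2.746845
s_1 = 2.746845: f = 129.376180, f' = 284.646918 → s_2 = 2.746845 - (129.376180)/(284.646918) = 2.292330

2.2923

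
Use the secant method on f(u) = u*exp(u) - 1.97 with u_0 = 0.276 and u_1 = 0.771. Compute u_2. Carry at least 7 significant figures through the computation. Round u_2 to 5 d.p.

f(u_0) = -1.606274, f(u_1) = -0.303154
u_2 = 0.771000 - (-0.303154)·(0.771000 - 0.276000)/(-0.303154 - (-1.606274)) = 0.886155; f(u_2) = 0.179623

0.88616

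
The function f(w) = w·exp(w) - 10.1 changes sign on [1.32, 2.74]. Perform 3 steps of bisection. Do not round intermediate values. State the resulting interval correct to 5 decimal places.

[1.67500, 1.85250]

f(1.320000) = -5.158684, f(2.740000) = 32.334339 (opposite signs)
step 1: m = 2.030000, f(m) = 5.356595 > 0 → root in [1.320000, 2.030000]
step 2: m = 1.675000, f(m) = -1.157518 < 0 → root in [1.675000, 2.030000]
step 3: m = 1.852500, f(m) = 1.711056 > 0 → root in [1.675000, 1.852500]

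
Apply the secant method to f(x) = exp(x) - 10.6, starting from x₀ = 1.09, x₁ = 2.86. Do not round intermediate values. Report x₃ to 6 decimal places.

2.279592

f(x_0) = -7.625726, f(x_1) = 6.861527
x_2 = 2.860000 - (6.861527)·(2.860000 - 1.090000)/(6.861527 - (-7.625726)) = 2.021684; f(x_2) = -3.048973
x_3 = 2.021684 - (-3.048973)·(2.021684 - 2.860000)/(-3.048973 - (6.861527)) = 2.279592; f(x_3) = -0.827305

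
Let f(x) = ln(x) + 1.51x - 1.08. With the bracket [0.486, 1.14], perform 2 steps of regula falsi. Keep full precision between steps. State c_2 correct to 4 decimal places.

f(0.486000) = -1.067687, f(1.140000) = 0.772428
step 1: c = 0.865469, f(c) = 0.082375 > 0 → new bracket [0.486000, 0.865469]
step 2: c = 0.838289, f(c) = 0.009424 > 0 → new bracket [0.486000, 0.838289]

0.8383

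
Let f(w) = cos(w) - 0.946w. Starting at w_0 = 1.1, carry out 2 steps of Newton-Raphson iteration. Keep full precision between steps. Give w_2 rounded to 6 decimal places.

f'(w) = -sin(w) - 0.946
w_0 = 1.100000: f = -0.587004, f' = -1.837207 → w_1 = 1.100000 - (-0.587004)/(-1.837207) = 0.780491
w_1 = 0.780491: f = -0.027777, f' = -1.649629 → w_2 = 0.780491 - (-0.027777)/(-1.649629) = 0.763653

0.763653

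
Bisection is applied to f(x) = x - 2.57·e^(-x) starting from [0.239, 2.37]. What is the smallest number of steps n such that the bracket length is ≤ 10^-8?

Initial width b − a = 2.37 − 0.239 = 2.131000.
After n steps the width is (b−a)/2^n; need (b−a)/2^n ≤ 10^-8.
So n ≥ log₂(2.131000/10^-8) = log₂(213100000.0000) ≈ 27.6670.
Hence n = 28.

28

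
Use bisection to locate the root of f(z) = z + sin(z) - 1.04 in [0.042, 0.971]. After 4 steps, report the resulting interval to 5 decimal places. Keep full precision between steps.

[0.50650, 0.56456]

f(0.042000) = -0.956012, f(0.971000) = 0.756451 (opposite signs)
step 1: m = 0.506500, f(m) = -0.048380 < 0 → root in [0.506500, 0.971000]
step 2: m = 0.738750, f(m) = 0.372114 > 0 → root in [0.506500, 0.738750]
step 3: m = 0.622625, f(m) = 0.165795 > 0 → root in [0.506500, 0.622625]
step 4: m = 0.564562, f(m) = 0.059609 > 0 → root in [0.506500, 0.564562]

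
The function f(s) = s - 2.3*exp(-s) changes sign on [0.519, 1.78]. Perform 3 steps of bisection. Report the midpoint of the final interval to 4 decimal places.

0.9131

f(0.519000) = -0.849765, f(1.780000) = 1.392132 (opposite signs)
step 1: m = 1.149500, f(m) = 0.420871 > 0 → root in [0.519000, 1.149500]
step 2: m = 0.834250, f(m) = -0.164410 < 0 → root in [0.834250, 1.149500]
step 3: m = 0.991875, f(m) = 0.138850 > 0 → root in [0.834250, 0.991875]
Midpoint of [0.834250, 0.991875] = 0.913062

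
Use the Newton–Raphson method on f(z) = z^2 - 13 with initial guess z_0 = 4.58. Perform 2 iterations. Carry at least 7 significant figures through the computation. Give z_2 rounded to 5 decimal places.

f'(z) = 2z
z_0 = 4.580000: f = 7.976400, f' = 9.160000 → z_1 = 4.580000 - (7.976400)/(9.160000) = 3.709214
z_1 = 3.709214: f = 0.758268, f' = 7.418428 → z_2 = 3.709214 - (0.758268)/(7.418428) = 3.607000

3.60700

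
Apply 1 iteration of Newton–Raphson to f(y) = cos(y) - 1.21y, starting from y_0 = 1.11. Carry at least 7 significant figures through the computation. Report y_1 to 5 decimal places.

0.68333

f'(y) = -sin(y) - 1.21
y_0 = 1.110000: f = -0.898438, f' = -2.105699 → y_1 = 1.110000 - (-0.898438)/(-2.105699) = 0.683330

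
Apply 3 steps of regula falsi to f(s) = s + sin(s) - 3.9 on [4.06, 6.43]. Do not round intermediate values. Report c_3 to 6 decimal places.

f(4.060000) = -0.634636, f(6.430000) = 2.676288
step 1: c = 4.514280, f(c) = -0.366160 < 0 → new bracket [4.514280, 6.430000]
step 2: c = 4.744838, f(c) = -0.154635 < 0 → new bracket [4.744838, 6.430000]
step 3: c = 4.836888, f(c) = -0.055372 < 0 → new bracket [4.836888, 6.430000]

4.836888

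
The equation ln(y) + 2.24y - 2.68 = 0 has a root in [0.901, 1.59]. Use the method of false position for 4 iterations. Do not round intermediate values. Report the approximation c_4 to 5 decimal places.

False-position update: c = (a·f(b) − b·f(a))/(f(b) − f(a)); replace the endpoint whose sign matches f(c).
f(0.901000) = -0.766010, f(1.590000) = 1.345334
step 1: c = 1.150974, f(c) = 0.038790 > 0 → new bracket [0.901000, 1.150974]
step 2: c = 1.138926, f(c) = 0.001279 > 0 → new bracket [0.901000, 1.138926]
step 3: c = 1.138529, f(c) = 0.000042 > 0 → new bracket [0.901000, 1.138529]
step 4: c = 1.138516, f(c) = 0.000001 > 0 → new bracket [0.901000, 1.138516]

1.13852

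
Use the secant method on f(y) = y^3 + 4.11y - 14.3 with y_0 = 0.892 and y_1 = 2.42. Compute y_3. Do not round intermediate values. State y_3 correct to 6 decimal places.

f(y_0) = -9.924148, f(y_1) = 9.818688
y_2 = 2.420000 - (9.818688)·(2.420000 - 0.892000)/(9.818688 - (-9.924148)) = 1.660081; f(y_2) = -2.902101
y_3 = 1.660081 - (-2.902101)·(1.660081 - 2.420000)/(-2.902101 - (9.818688)) = 1.833448; f(y_3) = -0.601339

1.833448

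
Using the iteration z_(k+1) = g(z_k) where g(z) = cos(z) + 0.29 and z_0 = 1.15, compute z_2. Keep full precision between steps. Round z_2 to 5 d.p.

z_1 = g(1.150000) = 0.698487
z_2 = g(0.698487) = 1.055816

1.05582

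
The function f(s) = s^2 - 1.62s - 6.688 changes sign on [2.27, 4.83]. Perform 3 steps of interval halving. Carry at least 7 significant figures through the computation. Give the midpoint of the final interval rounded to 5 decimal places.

f(2.270000) = -5.212500, f(4.830000) = 8.816300 (opposite signs)
step 1: m = 3.550000, f(m) = 0.163500 > 0 → root in [2.270000, 3.550000]
step 2: m = 2.910000, f(m) = -2.934100 < 0 → root in [2.910000, 3.550000]
step 3: m = 3.230000, f(m) = -1.487700 < 0 → root in [3.230000, 3.550000]
Midpoint of [3.230000, 3.550000] = 3.390000

3.39000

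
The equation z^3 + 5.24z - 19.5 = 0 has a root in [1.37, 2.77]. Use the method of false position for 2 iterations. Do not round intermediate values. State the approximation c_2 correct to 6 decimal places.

2.022032

False-position update: c = (a·f(b) − b·f(a))/(f(b) − f(a)); replace the endpoint whose sign matches f(c).
f(1.370000) = -9.749847, f(2.770000) = 16.268733
step 1: c = 1.894617, f(c) = -2.771342 < 0 → new bracket [1.894617, 2.770000]
step 2: c = 2.022032, f(c) = -0.637252 < 0 → new bracket [2.022032, 2.770000]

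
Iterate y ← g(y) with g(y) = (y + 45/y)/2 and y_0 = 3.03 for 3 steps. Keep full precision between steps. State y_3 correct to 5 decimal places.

y_1 = g(3.030000) = 8.940743
y_2 = g(8.940743) = 6.986941
y_3 = g(6.986941) = 6.713764

6.71376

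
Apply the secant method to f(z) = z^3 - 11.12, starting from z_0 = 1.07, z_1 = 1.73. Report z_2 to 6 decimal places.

Secant update: z_(k+1) = z_k − f(z_k)·(z_k − z_(k-1))/(f(z_k) − f(z_(k-1))).
f(z_0) = -9.894957, f(z_1) = -5.942283
z_2 = 1.730000 - (-5.942283)·(1.730000 - 1.070000)/(-5.942283 - (-9.894957)) = 2.722216; f(z_2) = 9.052875

2.722216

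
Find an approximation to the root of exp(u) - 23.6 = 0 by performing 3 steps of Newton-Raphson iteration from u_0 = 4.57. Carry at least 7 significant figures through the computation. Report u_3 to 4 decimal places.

f'(u) = exp(u)
u_0 = 4.570000: f = 72.944110, f' = 96.544110 → u_1 = 4.570000 - (72.944110)/(96.544110) = 3.814448
u_1 = 3.814448: f = 21.751708, f' = 45.351708 → u_2 = 3.814448 - (21.751708)/(45.351708) = 3.334825
u_2 = 3.334825: f = 4.473474, f' = 28.073474 → u_3 = 3.334825 - (4.473474)/(28.073474) = 3.175476

3.1755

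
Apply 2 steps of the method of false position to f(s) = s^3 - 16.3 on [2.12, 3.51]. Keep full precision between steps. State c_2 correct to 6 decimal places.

False-position update: c = (a·f(b) − b·f(a))/(f(b) − f(a)); replace the endpoint whose sign matches f(c).
f(2.120000) = -6.771872, f(3.510000) = 26.943551
step 1: c = 2.399187, f(c) = -2.490047 < 0 → new bracket [2.399187, 3.510000]
step 2: c = 2.493160, f(c) = -0.802894 < 0 → new bracket [2.493160, 3.510000]

2.493160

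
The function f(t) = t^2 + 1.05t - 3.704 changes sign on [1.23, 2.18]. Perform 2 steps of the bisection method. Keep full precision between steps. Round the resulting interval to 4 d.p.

f(1.230000) = -0.899600, f(2.180000) = 3.337400 (opposite signs)
step 1: m = 1.705000, f(m) = 0.993275 > 0 → root in [1.230000, 1.705000]
step 2: m = 1.467500, f(m) = -0.009569 < 0 → root in [1.467500, 1.705000]

[1.4675, 1.7050]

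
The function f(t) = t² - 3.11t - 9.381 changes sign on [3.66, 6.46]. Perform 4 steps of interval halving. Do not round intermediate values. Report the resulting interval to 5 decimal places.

f(3.660000) = -7.368000, f(6.460000) = 12.260000 (opposite signs)
step 1: m = 5.060000, f(m) = 0.486000 > 0 → root in [3.660000, 5.060000]
step 2: m = 4.360000, f(m) = -3.931000 < 0 → root in [4.360000, 5.060000]
step 3: m = 4.710000, f(m) = -1.845000 < 0 → root in [4.710000, 5.060000]
step 4: m = 4.885000, f(m) = -0.710125 < 0 → root in [4.885000, 5.060000]

[4.88500, 5.06000]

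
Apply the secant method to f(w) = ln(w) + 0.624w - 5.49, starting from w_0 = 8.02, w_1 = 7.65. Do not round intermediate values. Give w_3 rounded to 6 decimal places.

5.943405

f(w_0) = 1.596418, f(w_1) = 1.318306
w_2 = 7.650000 - (1.318306)·(7.650000 - 8.020000)/(1.318306 - (1.596418)) = 5.896132; f(w_2) = -0.036517
w_3 = 5.896132 - (-0.036517)·(5.896132 - 7.650000)/(-0.036517 - (1.318306)) = 5.943405; f(w_3) = 0.000967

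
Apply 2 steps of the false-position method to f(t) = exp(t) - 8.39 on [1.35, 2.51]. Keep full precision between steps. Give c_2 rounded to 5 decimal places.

False-position update: c = (a·f(b) − b·f(a))/(f(b) − f(a)); replace the endpoint whose sign matches f(c).
f(1.350000) = -4.532574, f(2.510000) = 3.914930
step 1: c = 1.972407, f(c) = -1.202043 < 0 → new bracket [1.972407, 2.510000]
step 2: c = 2.098695, f(c) = -0.234484 < 0 → new bracket [2.098695, 2.510000]

2.09869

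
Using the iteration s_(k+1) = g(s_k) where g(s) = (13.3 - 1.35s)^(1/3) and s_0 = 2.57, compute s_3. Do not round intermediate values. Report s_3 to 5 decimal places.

2.17946

s_1 = g(2.570000) = 2.142193
s_2 = g(2.142193) = 2.183348
s_3 = g(2.183348) = 2.179456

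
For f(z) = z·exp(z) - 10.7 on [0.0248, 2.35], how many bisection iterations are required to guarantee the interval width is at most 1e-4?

Initial width b − a = 2.35 − 0.0248 = 2.325200.
After n steps the width is (b−a)/2^n; need (b−a)/2^n ≤ 1e-4.
So n ≥ log₂(2.325200/1e-4) = log₂(23252.0000) ≈ 14.5051.
Hence n = 15.

15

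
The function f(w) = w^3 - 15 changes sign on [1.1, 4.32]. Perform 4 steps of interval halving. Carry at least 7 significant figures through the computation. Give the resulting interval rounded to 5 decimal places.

[2.30750, 2.50875]

f(1.100000) = -13.669000, f(4.320000) = 65.621568 (opposite signs)
step 1: m = 2.710000, f(m) = 4.902511 > 0 → root in [1.100000, 2.710000]
step 2: m = 1.905000, f(m) = -8.086707 < 0 → root in [1.905000, 2.710000]
step 3: m = 2.307500, f(m) = -2.713586 < 0 → root in [2.307500, 2.710000]
step 4: m = 2.508750, f(m) = 0.789637 > 0 → root in [2.307500, 2.508750]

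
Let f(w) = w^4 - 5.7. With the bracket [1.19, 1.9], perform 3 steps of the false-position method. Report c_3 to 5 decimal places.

f(1.190000) = -3.694661, f(1.900000) = 7.332100
step 1: c = 1.427895, f(c) = -1.542954 < 0 → new bracket [1.427895, 1.900000]
step 2: c = 1.509972, f(c) = -0.501534 < 0 → new bracket [1.509972, 1.900000]
step 3: c = 1.534943, f(c) = -0.149035 < 0 → new bracket [1.534943, 1.900000]

1.53494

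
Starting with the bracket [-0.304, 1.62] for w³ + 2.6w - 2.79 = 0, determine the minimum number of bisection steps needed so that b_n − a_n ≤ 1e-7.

25

Initial width b − a = 1.62 − -0.304 = 1.924000.
After n steps the width is (b−a)/2^n; need (b−a)/2^n ≤ 1e-7.
So n ≥ log₂(1.924000/1e-7) = log₂(19240000.0000) ≈ 24.1976.
Hence n = 25.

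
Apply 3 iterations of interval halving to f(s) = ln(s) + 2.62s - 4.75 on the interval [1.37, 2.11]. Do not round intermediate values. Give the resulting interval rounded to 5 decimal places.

f(1.370000) = -0.845789, f(2.110000) = 1.524888 (opposite signs)
step 1: m = 1.740000, f(m) = 0.362685 > 0 → root in [1.370000, 1.740000]
step 2: m = 1.555000, f(m) = -0.234424 < 0 → root in [1.555000, 1.740000]
step 3: m = 1.647500, f(m) = 0.065709 > 0 → root in [1.555000, 1.647500]

[1.55500, 1.64750]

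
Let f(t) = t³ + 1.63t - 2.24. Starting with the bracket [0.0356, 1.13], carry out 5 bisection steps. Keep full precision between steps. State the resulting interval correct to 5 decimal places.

[0.89060, 0.92480]

f(0.035600) = -2.181927, f(1.130000) = 1.044797 (opposite signs)
step 1: m = 0.582800, f(m) = -1.092085 < 0 → root in [0.582800, 1.130000]
step 2: m = 0.856400, f(m) = -0.215966 < 0 → root in [0.856400, 1.130000]
step 3: m = 0.993200, f(m) = 0.358654 > 0 → root in [0.856400, 0.993200]
step 4: m = 0.924800, f(m) = 0.058364 > 0 → root in [0.856400, 0.924800]
step 5: m = 0.890600, f(m) = -0.081926 < 0 → root in [0.890600, 0.924800]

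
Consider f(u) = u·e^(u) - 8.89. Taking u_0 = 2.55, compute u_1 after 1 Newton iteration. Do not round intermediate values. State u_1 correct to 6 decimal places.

f'(u) = (u + 1)·e^(u)
u_0 = 2.550000: f = 23.768115, f' = 45.465218 → u_1 = 2.550000 - (23.768115)/(45.465218) = 2.027224

2.027224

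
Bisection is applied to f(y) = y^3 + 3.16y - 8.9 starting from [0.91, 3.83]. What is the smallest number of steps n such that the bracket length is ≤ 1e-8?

Initial width b − a = 3.83 − 0.91 = 2.920000.
After n steps the width is (b−a)/2^n; need (b−a)/2^n ≤ 1e-8.
So n ≥ log₂(2.920000/1e-8) = log₂(292000000.0000) ≈ 28.1214.
Hence n = 29.

29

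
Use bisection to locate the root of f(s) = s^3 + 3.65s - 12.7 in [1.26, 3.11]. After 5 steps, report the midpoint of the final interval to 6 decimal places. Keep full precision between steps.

f(1.260000) = -6.100624, f(3.110000) = 28.731731 (opposite signs)
step 1: m = 2.185000, f(m) = 5.706932 > 0 → root in [1.260000, 2.185000]
step 2: m = 1.722500, f(m) = -1.302207 < 0 → root in [1.722500, 2.185000]
step 3: m = 1.953750, f(m) = 1.888923 > 0 → root in [1.722500, 1.953750]
step 4: m = 1.838125, f(m) = 0.219636 > 0 → root in [1.722500, 1.838125]
step 5: m = 1.780313, f(m) = -0.559136 < 0 → root in [1.780313, 1.838125]
Midpoint of [1.780313, 1.838125] = 1.809219

1.809219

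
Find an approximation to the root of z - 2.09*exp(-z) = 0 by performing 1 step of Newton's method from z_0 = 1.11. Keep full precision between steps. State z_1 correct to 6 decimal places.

0.860576

f'(z) = 1 + 2.09*exp(-z)
z_0 = 1.110000: f = 0.421222, f' = 1.688778 → z_1 = 1.110000 - (0.421222)/(1.688778) = 0.860576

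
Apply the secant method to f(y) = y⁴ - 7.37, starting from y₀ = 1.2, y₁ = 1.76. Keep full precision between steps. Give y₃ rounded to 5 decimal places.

f(y_0) = -5.296400, f(y_1) = 2.225126
y_2 = 1.760000 - (2.225126)·(1.760000 - 1.200000)/(2.225126 - (-5.296400)) = 1.594333; f(y_2) = -0.908760
y_3 = 1.594333 - (-0.908760)·(1.594333 - 1.760000)/(-0.908760 - (2.225126)) = 1.642373; f(y_3) = -0.094097

1.64237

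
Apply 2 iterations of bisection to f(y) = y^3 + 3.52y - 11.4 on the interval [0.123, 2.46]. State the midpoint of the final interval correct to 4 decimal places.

f(0.123000) = -10.965179, f(2.460000) = 12.146136 (opposite signs)
step 1: m = 1.291500, f(m) = -4.699734 < 0 → root in [1.291500, 2.460000]
step 2: m = 1.875750, f(m) = 1.802350 > 0 → root in [1.291500, 1.875750]
Midpoint of [1.291500, 1.875750] = 1.583625

1.5836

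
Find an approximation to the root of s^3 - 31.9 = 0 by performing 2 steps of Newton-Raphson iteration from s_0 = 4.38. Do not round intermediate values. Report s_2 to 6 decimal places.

3.197112

f'(s) = 3s^2
s_0 = 4.380000: f = 52.127672, f' = 57.553200 → s_1 = 4.380000 - (52.127672)/(57.553200) = 3.474270
s_1 = 3.474270: f = 10.036349, f' = 36.211652 → s_2 = 3.474270 - (10.036349)/(36.211652) = 3.197112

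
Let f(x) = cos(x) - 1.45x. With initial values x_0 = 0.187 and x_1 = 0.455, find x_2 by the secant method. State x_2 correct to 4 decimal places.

0.5902

f(x_0) = 0.711416, f(x_1) = 0.238511
x_2 = 0.455000 - (0.238511)·(0.455000 - 0.187000)/(0.238511 - (0.711416)) = 0.590166; f(x_2) = -0.024893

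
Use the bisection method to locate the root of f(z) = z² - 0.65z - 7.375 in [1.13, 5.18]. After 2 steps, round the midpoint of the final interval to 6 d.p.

2.648750

f(1.130000) = -6.832600, f(5.180000) = 16.090400 (opposite signs)
step 1: m = 3.155000, f(m) = 0.528275 > 0 → root in [1.130000, 3.155000]
step 2: m = 2.142500, f(m) = -4.177319 < 0 → root in [2.142500, 3.155000]
Midpoint of [2.142500, 3.155000] = 2.648750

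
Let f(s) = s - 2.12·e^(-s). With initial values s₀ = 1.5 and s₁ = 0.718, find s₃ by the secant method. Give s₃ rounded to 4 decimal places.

Secant update: s_(k+1) = s_k − f(s_k)·(s_k − s_(k-1))/(f(s_k) − f(s_(k-1))).
f(s_0) = 1.026964, f(s_1) = -0.315981
s_2 = 0.718000 - (-0.315981)·(0.718000 - 1.500000)/(-0.315981 - (1.026964)) = 0.901996; f(s_2) = 0.041788
s_3 = 0.901996 - (0.041788)·(0.901996 - 0.718000)/(0.041788 - (-0.315981)) = 0.880505; f(s_3) = 0.001610

0.8805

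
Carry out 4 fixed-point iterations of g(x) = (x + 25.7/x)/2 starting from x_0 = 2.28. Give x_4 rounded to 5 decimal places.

x_1 = g(2.280000) = 6.775965
x_2 = g(6.775965) = 5.284391
x_3 = g(5.284391) = 5.073885
x_4 = g(5.073885) = 5.069519

5.06952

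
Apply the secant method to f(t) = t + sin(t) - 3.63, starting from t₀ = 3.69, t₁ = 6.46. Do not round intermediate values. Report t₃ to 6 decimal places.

4.318715

f(t_0) = -0.461329, f(t_1) = 3.005895
t_2 = 6.460000 - (3.005895)·(6.460000 - 3.690000)/(3.005895 - (-0.461329)) = 4.058560; f(t_2) = -0.365201
t_3 = 4.058560 - (-0.365201)·(4.058560 - 6.460000)/(-0.365201 - (3.005895)) = 4.318715; f(t_3) = -0.234791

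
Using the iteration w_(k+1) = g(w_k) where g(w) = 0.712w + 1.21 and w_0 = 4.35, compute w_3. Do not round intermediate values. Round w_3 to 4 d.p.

4.2550

w_1 = g(4.350000) = 4.307200
w_2 = g(4.307200) = 4.276726
w_3 = g(4.276726) = 4.255029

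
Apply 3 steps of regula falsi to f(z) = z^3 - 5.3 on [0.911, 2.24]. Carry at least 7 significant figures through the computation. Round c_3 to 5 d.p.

1.72752

f(0.911000) = -4.543942, f(2.240000) = 5.939424
step 1: c = 1.487046, f(c) = -2.011688 < 0 → new bracket [1.487046, 2.240000]
step 2: c = 1.677549, f(c) = -0.579094 < 0 → new bracket [1.677549, 2.240000]
step 3: c = 1.727516, f(c) = -0.144556 < 0 → new bracket [1.727516, 2.240000]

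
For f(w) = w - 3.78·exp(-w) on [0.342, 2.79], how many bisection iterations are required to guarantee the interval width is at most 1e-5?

18

Initial width b − a = 2.79 − 0.342 = 2.448000.
After n steps the width is (b−a)/2^n; need (b−a)/2^n ≤ 1e-5.
So n ≥ log₂(2.448000/1e-5) = log₂(244800.0000) ≈ 17.9012.
Hence n = 18.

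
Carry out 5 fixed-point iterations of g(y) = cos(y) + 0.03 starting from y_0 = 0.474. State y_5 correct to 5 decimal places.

0.79383

y_1 = g(0.474000) = 0.919750
y_2 = g(0.919750) = 0.636019
y_3 = g(0.636019) = 0.834467
y_4 = g(0.834467) = 0.701573
y_5 = g(0.701573) = 0.793828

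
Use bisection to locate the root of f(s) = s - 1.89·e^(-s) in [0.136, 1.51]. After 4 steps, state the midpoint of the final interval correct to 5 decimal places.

f(0.136000) = -1.513673, f(1.510000) = 1.092480 (opposite signs)
step 1: m = 0.823000, f(m) = -0.006922 < 0 → root in [0.823000, 1.510000]
step 2: m = 1.166500, f(m) = 0.577850 > 0 → root in [0.823000, 1.166500]
step 3: m = 0.994750, f(m) = 0.295798 > 0 → root in [0.823000, 0.994750]
step 4: m = 0.908875, f(m) = 0.147248 > 0 → root in [0.823000, 0.908875]
Midpoint of [0.823000, 0.908875] = 0.865938

0.86594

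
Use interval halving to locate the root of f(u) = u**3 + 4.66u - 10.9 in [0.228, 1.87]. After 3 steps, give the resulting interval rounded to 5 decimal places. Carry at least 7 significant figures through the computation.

f(0.228000) = -9.825668, f(1.870000) = 4.353403 (opposite signs)
step 1: m = 1.049000, f(m) = -4.857339 < 0 → root in [1.049000, 1.870000]
step 2: m = 1.459500, f(m) = -0.989790 < 0 → root in [1.459500, 1.870000]
step 3: m = 1.664750, f(m) = 1.471411 > 0 → root in [1.459500, 1.664750]

[1.45950, 1.66475]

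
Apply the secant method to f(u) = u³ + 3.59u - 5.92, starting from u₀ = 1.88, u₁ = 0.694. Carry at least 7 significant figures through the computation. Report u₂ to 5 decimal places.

1.04125

Secant update: u_(k+1) = u_k − f(u_k)·(u_k − u_(k-1))/(f(u_k) − f(u_(k-1))).
f(u_0) = 7.473872, f(u_1) = -3.094285
u_2 = 0.694000 - (-3.094285)·(0.694000 - 1.880000)/(-3.094285 - (7.473872)) = 1.041253; f(u_2) = -1.052969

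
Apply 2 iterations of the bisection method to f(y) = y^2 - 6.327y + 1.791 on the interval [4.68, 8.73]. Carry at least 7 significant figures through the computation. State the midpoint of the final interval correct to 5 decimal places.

f(4.680000) = -5.916960, f(8.730000) = 22.769190 (opposite signs)
step 1: m = 6.705000, f(m) = 4.325490 > 0 → root in [4.680000, 6.705000]
step 2: m = 5.692500, f(m) = -1.820891 < 0 → root in [5.692500, 6.705000]
Midpoint of [5.692500, 6.705000] = 6.198750

6.19875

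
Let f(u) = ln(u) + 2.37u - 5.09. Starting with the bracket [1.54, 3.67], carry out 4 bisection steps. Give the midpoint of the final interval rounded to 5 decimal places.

1.87281

f(1.540000) = -1.008418, f(3.670000) = 4.908092 (opposite signs)
step 1: m = 2.605000, f(m) = 2.041283 > 0 → root in [1.540000, 2.605000]
step 2: m = 2.072500, f(m) = 0.550581 > 0 → root in [1.540000, 2.072500]
step 3: m = 1.806250, f(m) = -0.217935 < 0 → root in [1.806250, 2.072500]
step 4: m = 1.939375, f(m) = 0.168685 > 0 → root in [1.806250, 1.939375]
Midpoint of [1.806250, 1.939375] = 1.872812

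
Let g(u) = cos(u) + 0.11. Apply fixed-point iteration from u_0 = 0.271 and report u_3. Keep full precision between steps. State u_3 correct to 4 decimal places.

0.9426

u_1 = g(0.271000) = 1.073504
u_2 = g(1.073504) = 0.587048
u_3 = g(0.587048) = 0.942580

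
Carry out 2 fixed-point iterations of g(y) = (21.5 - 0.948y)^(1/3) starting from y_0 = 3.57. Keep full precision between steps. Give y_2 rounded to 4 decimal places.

2.6689

y_1 = g(3.570000) = 2.626342
y_2 = g(2.626342) = 2.668880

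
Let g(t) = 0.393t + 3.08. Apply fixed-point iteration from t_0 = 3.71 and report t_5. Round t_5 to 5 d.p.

5.06135

t_1 = g(3.710000) = 4.538030
t_2 = g(4.538030) = 4.863446
t_3 = g(4.863446) = 4.991334
t_4 = g(4.991334) = 5.041594
t_5 = g(5.041594) = 5.061347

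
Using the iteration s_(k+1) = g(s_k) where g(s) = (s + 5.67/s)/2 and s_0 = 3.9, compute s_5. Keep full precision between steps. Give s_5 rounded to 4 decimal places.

s_1 = g(3.900000) = 2.676923
s_2 = g(2.676923) = 2.397513
s_3 = g(2.397513) = 2.381232
s_4 = g(2.381232) = 2.381176
s_5 = g(2.381176) = 2.381176

2.3812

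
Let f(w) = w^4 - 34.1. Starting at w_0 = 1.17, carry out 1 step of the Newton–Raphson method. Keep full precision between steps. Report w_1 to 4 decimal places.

f'(w) = 4w^3
w_0 = 1.170000: f = -32.226113, f' = 6.406452 → w_1 = 1.170000 - (-32.226113)/(6.406452) = 6.200259

6.2003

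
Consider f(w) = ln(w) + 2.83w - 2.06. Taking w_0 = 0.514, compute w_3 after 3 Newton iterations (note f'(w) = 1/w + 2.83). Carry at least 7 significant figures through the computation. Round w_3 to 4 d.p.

0.8047

Newton update: w ← w − f(w)/f'(w).
w_0 = 0.514000: f = -1.270912, f' = 4.775525 → w_1 = 0.514000 - (-1.270912)/(4.775525) = 0.780130
w_1 = 0.780130: f = -0.100526, f' = 4.111837 → w_2 = 0.780130 - (-0.100526)/(4.111837) = 0.804578
w_2 = 0.804578: f = -0.000481, f' = 4.072887 → w_3 = 0.804578 - (-0.000481)/(4.072887) = 0.804696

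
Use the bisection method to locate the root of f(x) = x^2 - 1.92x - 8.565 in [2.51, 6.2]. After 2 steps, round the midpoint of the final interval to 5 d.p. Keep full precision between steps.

3.89375

f(2.510000) = -7.084100, f(6.200000) = 17.971000 (opposite signs)
step 1: m = 4.355000, f(m) = 2.039425 > 0 → root in [2.510000, 4.355000]
step 2: m = 3.432500, f(m) = -3.373344 < 0 → root in [3.432500, 4.355000]
Midpoint of [3.432500, 4.355000] = 3.893750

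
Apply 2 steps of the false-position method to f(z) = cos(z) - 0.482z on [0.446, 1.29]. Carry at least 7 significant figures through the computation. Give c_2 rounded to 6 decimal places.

f(0.446000) = 0.687208, f(1.290000) = -0.344659
step 1: c = 1.008091, f(c) = 0.047576 > 0 → new bracket [1.008091, 1.290000]
step 2: c = 1.042285, f(c) = 0.001866 > 0 → new bracket [1.042285, 1.290000]

1.042285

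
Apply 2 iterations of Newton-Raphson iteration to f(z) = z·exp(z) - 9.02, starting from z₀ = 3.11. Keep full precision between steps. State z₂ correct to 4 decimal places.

Newton update: z ← z − f(z)/f'(z).
f'(z) = (z + 1)·exp(z)
z_0 = 3.110000: f = 60.709448, f' = 92.150492 → z_1 = 3.110000 - (60.709448)/(92.150492) = 2.451192
z_1 = 2.451192: f = 19.419157, f' = 40.041329 → z_2 = 2.451192 - (19.419157)/(40.041329) = 1.966215

1.9662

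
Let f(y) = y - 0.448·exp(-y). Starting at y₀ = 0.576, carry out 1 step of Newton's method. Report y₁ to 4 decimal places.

0.3171

Newton update: y ← y − f(y)/f'(y).
f'(y) = 1 + 0.448·exp(-y)
y_0 = 0.576000: f = 0.324160, f' = 1.251840 → y_1 = 0.576000 - (0.324160)/(1.251840) = 0.317053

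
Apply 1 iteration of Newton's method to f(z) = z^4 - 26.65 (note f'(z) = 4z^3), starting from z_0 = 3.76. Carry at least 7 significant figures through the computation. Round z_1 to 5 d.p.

z_0 = 3.760000: f = 173.221734, f' = 212.629504 → z_1 = 3.760000 - (173.221734)/(212.629504) = 2.945335

2.94534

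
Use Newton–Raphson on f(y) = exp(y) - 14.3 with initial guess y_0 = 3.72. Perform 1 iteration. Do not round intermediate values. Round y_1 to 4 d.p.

Newton update: y ← y − f(y)/f'(y).
f'(y) = exp(y)
y_0 = 3.720000: f = 26.964394, f' = 41.264394 → y_1 = 3.720000 - (26.964394)/(41.264394) = 3.066546

3.0665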